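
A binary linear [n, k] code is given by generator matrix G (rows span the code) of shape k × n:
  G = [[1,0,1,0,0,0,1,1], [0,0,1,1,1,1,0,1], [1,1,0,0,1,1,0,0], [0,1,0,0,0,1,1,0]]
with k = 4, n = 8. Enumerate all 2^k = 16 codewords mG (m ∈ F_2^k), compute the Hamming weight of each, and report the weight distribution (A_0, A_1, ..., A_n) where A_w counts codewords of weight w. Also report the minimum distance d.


Weight distribution: A_0 = 1, A_2 = 1, A_3 = 4, A_4 = 3, A_5 = 4, A_6 = 3. Minimum distance d = 2.

Enumerate all 2^4 = 16 messages m ∈ F_2^4.
For each, compute codeword c = mG in F_2^8, then tally its weight.
  m = 0000 → c = 00000000, weight = 0.
  m = 1000 → c = 10100011, weight = 4.
  m = 0100 → c = 00111101, weight = 5.
  m = 1100 → c = 10011110, weight = 5.
  m = 0010 → c = 11001100, weight = 4.
  m = 1010 → c = 01101111, weight = 6.
  m = 0110 → c = 11110001, weight = 5.
  m = 1110 → c = 01010010, weight = 3.
  m = 0001 → c = 01000110, weight = 3.
  m = 1001 → c = 11100101, weight = 5.
  m = 0101 → c = 01111011, weight = 6.
  m = 1101 → c = 11011000, weight = 4.
  m = 0011 → c = 10001010, weight = 3.
  m = 1011 → c = 00101001, weight = 3.
  m = 0111 → c = 10110111, weight = 6.
  m = 1111 → c = 00010100, weight = 2.
Tally weights:
  weight 0: 1 codewords.
  weight 2: 1 codewords.
  weight 3: 4 codewords.
  weight 4: 3 codewords.
  weight 5: 4 codewords.
  weight 6: 3 codewords.
Minimum distance d = smallest w > 0 with A_w > 0 = 2.
Sanity: Σ A_w = 16 = 2^4 = 16 ✓.


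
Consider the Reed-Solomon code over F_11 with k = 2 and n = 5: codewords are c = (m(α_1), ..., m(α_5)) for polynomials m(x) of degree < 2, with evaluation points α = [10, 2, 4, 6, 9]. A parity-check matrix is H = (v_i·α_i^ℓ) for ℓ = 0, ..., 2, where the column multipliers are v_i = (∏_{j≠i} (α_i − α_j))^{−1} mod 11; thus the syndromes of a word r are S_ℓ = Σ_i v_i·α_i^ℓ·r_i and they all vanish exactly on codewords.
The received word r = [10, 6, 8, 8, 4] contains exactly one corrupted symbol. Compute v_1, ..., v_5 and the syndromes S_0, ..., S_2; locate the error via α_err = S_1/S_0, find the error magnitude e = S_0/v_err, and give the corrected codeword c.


S = (1, 4, 5), error at position 3, error magnitude e = 1, c = [10, 6, 7, 8, 4].

Step 1: column multipliers v_i = (∏_{j≠i}(α_i − α_j))^{−1} mod 11.
  i = 1 (α = 10): (10−2)(10−4)(10−6)(10−9) = 8·6·4·1 = 192 ≡ 5, so v_1 = 5^{−1} = 9 (mod 11).
  i = 2 (α = 2): (2−10)(2−4)(2−6)(2−9) = (−8)·(−2)·(−4)·(−7) = 448 ≡ 8, so v_2 = 8^{−1} = 7 (mod 11).
  i = 3 (α = 4): (4−10)(4−2)(4−6)(4−9) = (−6)·2·(−2)·(−5) = −120 ≡ 1, so v_3 = 1^{−1} = 1 (mod 11).
  i = 4 (α = 6): (6−10)(6−2)(6−4)(6−9) = (−4)·4·2·(−3) = 96 ≡ 8, so v_4 = 8^{−1} = 7 (mod 11).
  i = 5 (α = 9): (9−10)(9−2)(9−4)(9−6) = (−1)·7·5·3 = −105 ≡ 5, so v_5 = 5^{−1} = 9 (mod 11).
  v = [9, 7, 1, 7, 9].
Step 2: syndromes of r = [10, 6, 8, 8, 4] (all sums mod 11).
  S_0 = Σ v_i r_i = 9·10 + 7·6 + 1·8 + 7·8 + 9·4 = 232 ≡ 1.
  S_1 = Σ v_i α_i r_i = 9·10·10 + 7·2·6 + 1·4·8 + 7·6·8 + 9·9·4 = 1676 ≡ 4.
  α_i^2 mod 11 = [1, 4, 5, 3, 4].
  S_2 = Σ v_i α_i^2 r_i = 9·1·10 + 7·4·6 + 1·5·8 + 7·3·8 + 9·4·4 = 610 ≡ 5.
  S = (1, 4, 5) ≠ 0, so r is not a codeword (an error is present).
Step 3: locate the error. For a single error e at position i, S_ℓ = v_i·e·α_i^ℓ, so α_err = S_1/S_0.
  S_0^{−1} = 1^{−1} = 1 (mod 11), so α_err = 4·1 = 4 ≡ 4 = α_3. Error position i = 3.
  Consistency check: S_2/S_1 = 5·3 = 15 ≡ 4 = α_err ✓ (single-error assumption holds).
Step 4: error magnitude e = S_0/v_3 = S_0·∏_{j≠3}(α_3 − α_j) = 1·1 = 1 ≡ 1 (mod 11).
Step 5: correct position 3: c_3 = r_3 − e = 8 − 1 ≡ 7 (mod 11). Hence c = [10, 6, 7, 8, 4].
  Check: interpolating c through the α_i gives m(x) = 5 + 6·x (degree < 2) with m(α_i) = c_i for every i, so c is indeed a codeword.


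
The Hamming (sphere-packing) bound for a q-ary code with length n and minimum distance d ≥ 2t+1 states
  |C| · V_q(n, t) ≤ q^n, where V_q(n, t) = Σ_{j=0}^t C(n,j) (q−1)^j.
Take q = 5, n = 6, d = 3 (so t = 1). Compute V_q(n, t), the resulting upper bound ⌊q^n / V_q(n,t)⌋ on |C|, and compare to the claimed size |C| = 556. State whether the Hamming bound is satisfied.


V_q(n, t) = 25, q^n = 15625, Hamming bound = 625, |C| = 556 ≤ bound (satisfied).

Step 1: Compute V_q(n, t) = Σ_{j=0}^1 C(n, j) (q−1)^j.
  j = 0: C(6,0)·(4)^0 = 1·1 = 1.
  j = 1: C(6,1)·(4)^1 = 6·4 = 24.
  V_q(n, t) = 1 + 24 = 25.
Step 2: q^n = 5^6 = 15625.
Step 3: Hamming bound ⌊q^n / V_q(n,t)⌋ = ⌊15625/25⌋ = 625.
Step 4: Compare |C| = 556 to 625: satisfied.
The claimed |C| lies below the Hamming bound.


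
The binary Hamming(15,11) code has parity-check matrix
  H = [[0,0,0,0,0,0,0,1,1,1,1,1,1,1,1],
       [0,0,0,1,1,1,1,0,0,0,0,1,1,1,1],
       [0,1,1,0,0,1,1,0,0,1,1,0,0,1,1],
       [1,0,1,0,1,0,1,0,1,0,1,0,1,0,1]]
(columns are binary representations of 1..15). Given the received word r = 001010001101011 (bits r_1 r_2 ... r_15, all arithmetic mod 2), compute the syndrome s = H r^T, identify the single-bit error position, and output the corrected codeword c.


s = (1, 0, 0, 0)^T, error position = 8, corrected codeword c = 001010011101011

Compute s = H r^T mod 2 one row at a time:
  s_1 = 0 + 1 + 1 + 0 + 1 + 0 + 1 + 1 = 5 ≡ 1 (mod 2).
  s_2 = 0 + 1 + 0 + 0 + 1 + 0 + 1 + 1 = 4 ≡ 0 (mod 2).
  s_3 = 0 + 1 + 0 + 0 + 1 + 0 + 1 + 1 = 4 ≡ 0 (mod 2).
  s_4 = 0 + 1 + 1 + 0 + 1 + 0 + 0 + 1 = 4 ≡ 0 (mod 2).
s = (1, 0, 0, 0)^T — this equals column 8 of H (binary 1000), so error is at position 8.
Correct: flip bit 8 of r = 001010001101011 to get c = 001010011101011.


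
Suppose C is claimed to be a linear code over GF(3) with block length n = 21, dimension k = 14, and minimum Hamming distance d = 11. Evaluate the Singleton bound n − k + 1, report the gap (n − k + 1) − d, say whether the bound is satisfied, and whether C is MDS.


Singleton RHS = n − k + 1 = 8, slack = -3, bound violated (no such code; not MDS).

Singleton bound: d ≤ n − k + 1.
Here n = 21, k = 14, so n − k + 1 = 8.
Given d = 11, check d ≤ 8: NO.
Slack = (n − k + 1) − d = -3.
The slack is negative: d = 11 exceeds n − k + 1 = 8 by 3, so the Singleton bound is violated and no linear [21, 14, 11]_3 code can exist. In particular it is not MDS (MDS requires d = n − k + 1 exactly).
Description: the claimed parameters are [21, 14, 11]_3; such a code would be impossible (violates the Singleton bound).


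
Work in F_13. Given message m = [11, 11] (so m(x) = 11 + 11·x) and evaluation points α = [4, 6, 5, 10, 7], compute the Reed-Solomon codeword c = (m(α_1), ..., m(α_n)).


c = [3, 12, 1, 4, 10]

Message polynomial: m(x) = 11 + 11·x (mod 13).
For each evaluation point α_i, compute m(α_i) mod 13:
  α_1 = 4: Horner steps 11 → 3, so m(4) = 3.
  α_2 = 6: Horner steps 11 → 12, so m(6) = 12.
  α_3 = 5: Horner steps 11 → 1, so m(5) = 1.
  α_4 = 10: Horner steps 11 → 4, so m(10) = 4.
  α_5 = 7: Horner steps 11 → 10, so m(7) = 10.
Codeword c = [3, 12, 1, 4, 10] ∈ F_13^5.


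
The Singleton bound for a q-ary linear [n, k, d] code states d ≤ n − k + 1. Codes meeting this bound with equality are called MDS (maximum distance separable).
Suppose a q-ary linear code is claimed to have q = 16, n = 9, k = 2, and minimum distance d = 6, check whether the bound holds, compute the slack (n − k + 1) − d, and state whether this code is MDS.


Singleton RHS = n − k + 1 = 8, slack = 2, bound satisfied, not MDS.

Singleton bound: d ≤ n − k + 1.
Here n = 9, k = 2, so n − k + 1 = 8.
Given d = 6, check d ≤ 8: YES.
Slack = (n − k + 1) − d = 2.
The code is NOT MDS (slack = 2 > 0).
Description: the claimed parameters are [9, 2, 6]_16; such a code would be non-MDS.


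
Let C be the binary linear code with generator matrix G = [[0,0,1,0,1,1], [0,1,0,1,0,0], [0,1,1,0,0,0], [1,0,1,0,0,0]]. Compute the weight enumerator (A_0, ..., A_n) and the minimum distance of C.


Weight distribution: A_0 = 1, A_2 = 6, A_3 = 4, A_4 = 1, A_5 = 4. Minimum distance d = 2.

Enumerate all 2^4 = 16 messages m ∈ F_2^4.
For each, compute codeword c = mG in F_2^6, then tally its weight.
  m = 0000 → c = 000000, weight = 0.
  m = 1000 → c = 001011, weight = 3.
  m = 0100 → c = 010100, weight = 2.
  m = 1100 → c = 011111, weight = 5.
  m = 0010 → c = 011000, weight = 2.
  m = 1010 → c = 010011, weight = 3.
  m = 0110 → c = 001100, weight = 2.
  m = 1110 → c = 000111, weight = 3.
  m = 0001 → c = 101000, weight = 2.
  m = 1001 → c = 100011, weight = 3.
  m = 0101 → c = 111100, weight = 4.
  m = 1101 → c = 110111, weight = 5.
  m = 0011 → c = 110000, weight = 2.
  m = 1011 → c = 111011, weight = 5.
  m = 0111 → c = 100100, weight = 2.
  m = 1111 → c = 101111, weight = 5.
Tally weights:
  weight 0: 1 codewords.
  weight 2: 6 codewords.
  weight 3: 4 codewords.
  weight 4: 1 codewords.
  weight 5: 4 codewords.
Minimum distance d = smallest w > 0 with A_w > 0 = 2.
Sanity: Σ A_w = 16 = 2^4 = 16 ✓.


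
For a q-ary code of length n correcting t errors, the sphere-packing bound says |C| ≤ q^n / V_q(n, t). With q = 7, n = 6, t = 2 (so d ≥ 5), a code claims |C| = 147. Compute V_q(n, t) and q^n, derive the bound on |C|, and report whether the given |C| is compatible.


V_q(n, t) = 577, q^n = 117649, Hamming bound = 203, |C| = 147 ≤ bound (satisfied).

Step 1: Compute V_q(n, t) = Σ_{j=0}^2 C(n, j) (q−1)^j.
  j = 0: C(6,0)·(6)^0 = 1·1 = 1.
  j = 1: C(6,1)·(6)^1 = 6·6 = 36.
  j = 2: C(6,2)·(6)^2 = 15·36 = 540.
  V_q(n, t) = 1 + 36 + 540 = 577.
Step 2: q^n = 7^6 = 117649.
Step 3: Hamming bound ⌊q^n / V_q(n,t)⌋ = ⌊117649/577⌋ = 203.
Step 4: Compare |C| = 147 to 203: satisfied.
The claimed |C| lies below the Hamming bound.


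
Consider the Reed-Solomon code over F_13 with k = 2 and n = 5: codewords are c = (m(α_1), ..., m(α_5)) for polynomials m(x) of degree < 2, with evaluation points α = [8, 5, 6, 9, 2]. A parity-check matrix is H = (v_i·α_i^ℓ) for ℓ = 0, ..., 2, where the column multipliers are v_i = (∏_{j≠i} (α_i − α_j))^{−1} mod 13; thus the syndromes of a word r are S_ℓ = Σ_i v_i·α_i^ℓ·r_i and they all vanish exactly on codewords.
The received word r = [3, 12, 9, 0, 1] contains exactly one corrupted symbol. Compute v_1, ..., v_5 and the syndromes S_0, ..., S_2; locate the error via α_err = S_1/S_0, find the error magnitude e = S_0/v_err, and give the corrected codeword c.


S = (11, 9, 5), error at position 5, error magnitude e = 6, c = [3, 12, 9, 0, 8].

Step 1: column multipliers v_i = (∏_{j≠i}(α_i − α_j))^{−1} mod 13.
  i = 1 (α = 8): (8−5)(8−6)(8−9)(8−2) = 3·2·(−1)·6 = −36 ≡ 3, so v_1 = 3^{−1} = 9 (mod 13).
  i = 2 (α = 5): (5−8)(5−6)(5−9)(5−2) = (−3)·(−1)·(−4)·3 = −36 ≡ 3, so v_2 = 3^{−1} = 9 (mod 13).
  i = 3 (α = 6): (6−8)(6−5)(6−9)(6−2) = (−2)·1·(−3)·4 = 24 ≡ 11, so v_3 = 11^{−1} = 6 (mod 13).
  i = 4 (α = 9): (9−8)(9−5)(9−6)(9−2) = 1·4·3·7 = 84 ≡ 6, so v_4 = 6^{−1} = 11 (mod 13).
  i = 5 (α = 2): (2−8)(2−5)(2−6)(2−9) = (−6)·(−3)·(−4)·(−7) = 504 ≡ 10, so v_5 = 10^{−1} = 4 (mod 13).
  v = [9, 9, 6, 11, 4].
Step 2: syndromes of r = [3, 12, 9, 0, 1] (all sums mod 13).
  S_0 = Σ v_i r_i = 9·3 + 9·12 + 6·9 + 11·0 + 4·1 = 193 ≡ 11.
  S_1 = Σ v_i α_i r_i = 9·8·3 + 9·5·12 + 6·6·9 + 11·9·0 + 4·2·1 = 1088 ≡ 9.
  α_i^2 mod 13 = [12, 12, 10, 3, 4].
  S_2 = Σ v_i α_i^2 r_i = 9·12·3 + 9·12·12 + 6·10·9 + 11·3·0 + 4·4·1 = 2176 ≡ 5.
  S = (11, 9, 5) ≠ 0, so r is not a codeword (an error is present).
Step 3: locate the error. For a single error e at position i, S_ℓ = v_i·e·α_i^ℓ, so α_err = S_1/S_0.
  S_0^{−1} = 11^{−1} = 6 (mod 13), so α_err = 9·6 = 54 ≡ 2 = α_5. Error position i = 5.
  Consistency check: S_2/S_1 = 5·3 = 15 ≡ 2 = α_err ✓ (single-error assumption holds).
Step 4: error magnitude e = S_0/v_5 = S_0·∏_{j≠5}(α_5 − α_j) = 11·10 = 110 ≡ 6 (mod 13).
Step 5: correct position 5: c_5 = r_5 − e = 1 − 6 ≡ 8 (mod 13). Hence c = [3, 12, 9, 0, 8].
  Check: interpolating c through the α_i gives m(x) = 1 + 10·x (degree < 2) with m(α_i) = c_i for every i, so c is indeed a codeword.


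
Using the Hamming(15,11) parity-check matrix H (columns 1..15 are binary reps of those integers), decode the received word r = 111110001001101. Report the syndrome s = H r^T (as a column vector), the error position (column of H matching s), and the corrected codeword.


s = (0, 1, 1, 0)^T, error position = 6, corrected codeword c = 111111001001101

Compute s = H r^T mod 2 one row at a time:
  s_1 = 0 + 1 + 0 + 0 + 1 + 1 + 0 + 1 = 4 ≡ 0 (mod 2).
  s_2 = 1 + 1 + 0 + 0 + 1 + 1 + 0 + 1 = 5 ≡ 1 (mod 2).
  s_3 = 1 + 1 + 0 + 0 + 0 + 0 + 0 + 1 = 3 ≡ 1 (mod 2).
  s_4 = 1 + 1 + 1 + 0 + 1 + 0 + 1 + 1 = 6 ≡ 0 (mod 2).
s = (0, 1, 1, 0)^T — this equals column 6 of H (binary 0110), so error is at position 6.
Correct: flip bit 6 of r = 111110001001101 to get c = 111111001001101.


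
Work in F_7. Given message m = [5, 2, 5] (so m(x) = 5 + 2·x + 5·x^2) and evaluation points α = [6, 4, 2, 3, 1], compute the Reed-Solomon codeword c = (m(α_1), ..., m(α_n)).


c = [1, 2, 1, 0, 5]

Message polynomial: m(x) = 5 + 2·x + 5·x^2 (mod 7).
For each evaluation point α_i, compute m(α_i) mod 7:
  α_1 = 6: Horner steps 5 → 4 → 1, so m(6) = 1.
  α_2 = 4: Horner steps 5 → 1 → 2, so m(4) = 2.
  α_3 = 2: Horner steps 5 → 5 → 1, so m(2) = 1.
  α_4 = 3: Horner steps 5 → 3 → 0, so m(3) = 0.
  α_5 = 1: Horner steps 5 → 0 → 5, so m(1) = 5.
Codeword c = [1, 2, 1, 0, 5] ∈ F_7^5.


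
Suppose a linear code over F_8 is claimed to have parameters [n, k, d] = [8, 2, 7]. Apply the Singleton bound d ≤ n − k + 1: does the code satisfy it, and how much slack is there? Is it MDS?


Singleton RHS = n − k + 1 = 7, slack = 0, bound satisfied, MDS.

Singleton bound: d ≤ n − k + 1.
Here n = 8, k = 2, so n − k + 1 = 7.
Given d = 7, check d ≤ 7: YES.
Slack = (n − k + 1) − d = 0.
The code is MDS (slack = 0).
Description: the claimed parameters are [8, 2, 7]_8; such a code would be MDS (meets Singleton bound).


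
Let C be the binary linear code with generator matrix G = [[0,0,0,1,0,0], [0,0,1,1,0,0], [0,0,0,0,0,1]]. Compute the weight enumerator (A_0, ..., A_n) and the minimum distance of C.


Weight distribution: A_0 = 1, A_1 = 3, A_2 = 3, A_3 = 1. Minimum distance d = 1.

Enumerate all 2^3 = 8 messages m ∈ F_2^3.
For each, compute codeword c = mG in F_2^6, then tally its weight.
  m = 000 → c = 000000, weight = 0.
  m = 100 → c = 000100, weight = 1.
  m = 010 → c = 001100, weight = 2.
  m = 110 → c = 001000, weight = 1.
  m = 001 → c = 000001, weight = 1.
  m = 101 → c = 000101, weight = 2.
  m = 011 → c = 001101, weight = 3.
  m = 111 → c = 001001, weight = 2.
Tally weights:
  weight 0: 1 codewords.
  weight 1: 3 codewords.
  weight 2: 3 codewords.
  weight 3: 1 codewords.
Minimum distance d = smallest w > 0 with A_w > 0 = 1.
Sanity: Σ A_w = 8 = 2^3 = 8 ✓.


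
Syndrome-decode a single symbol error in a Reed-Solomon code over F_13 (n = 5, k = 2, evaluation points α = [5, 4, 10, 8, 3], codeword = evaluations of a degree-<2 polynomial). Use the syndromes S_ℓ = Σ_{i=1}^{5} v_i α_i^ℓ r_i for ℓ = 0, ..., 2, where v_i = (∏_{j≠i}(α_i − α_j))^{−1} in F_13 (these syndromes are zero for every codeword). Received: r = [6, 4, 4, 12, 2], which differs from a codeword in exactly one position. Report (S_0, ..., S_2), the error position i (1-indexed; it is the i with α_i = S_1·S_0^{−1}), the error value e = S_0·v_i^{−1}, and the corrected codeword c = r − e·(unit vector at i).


S = (10, 9, 12), error at position 3, error magnitude e = 1, c = [6, 4, 3, 12, 2].

Step 1: column multipliers v_i = (∏_{j≠i}(α_i − α_j))^{−1} mod 13.
  i = 1 (α = 5): (5−4)(5−10)(5−8)(5−3) = 1·(−5)·(−3)·2 = 30 ≡ 4, so v_1 = 4^{−1} = 10 (mod 13).
  i = 2 (α = 4): (4−5)(4−10)(4−8)(4−3) = (−1)·(−6)·(−4)·1 = −24 ≡ 2, so v_2 = 2^{−1} = 7 (mod 13).
  i = 3 (α = 10): (10−5)(10−4)(10−8)(10−3) = 5·6·2·7 = 420 ≡ 4, so v_3 = 4^{−1} = 10 (mod 13).
  i = 4 (α = 8): (8−5)(8−4)(8−10)(8−3) = 3·4·(−2)·5 = −120 ≡ 10, so v_4 = 10^{−1} = 4 (mod 13).
  i = 5 (α = 3): (3−5)(3−4)(3−10)(3−8) = (−2)·(−1)·(−7)·(−5) = 70 ≡ 5, so v_5 = 5^{−1} = 8 (mod 13).
  v = [10, 7, 10, 4, 8].
Step 2: syndromes of r = [6, 4, 4, 12, 2] (all sums mod 13).
  S_0 = Σ v_i r_i = 10·6 + 7·4 + 10·4 + 4·12 + 8·2 = 192 ≡ 10.
  S_1 = Σ v_i α_i r_i = 10·5·6 + 7·4·4 + 10·10·4 + 4·8·12 + 8·3·2 = 1244 ≡ 9.
  α_i^2 mod 13 = [12, 3, 9, 12, 9].
  S_2 = Σ v_i α_i^2 r_i = 10·12·6 + 7·3·4 + 10·9·4 + 4·12·12 + 8·9·2 = 1884 ≡ 12.
  S = (10, 9, 12) ≠ 0, so r is not a codeword (an error is present).
Step 3: locate the error. For a single error e at position i, S_ℓ = v_i·e·α_i^ℓ, so α_err = S_1/S_0.
  S_0^{−1} = 10^{−1} = 4 (mod 13), so α_err = 9·4 = 36 ≡ 10 = α_3. Error position i = 3.
  Consistency check: S_2/S_1 = 12·3 = 36 ≡ 10 = α_err ✓ (single-error assumption holds).
Step 4: error magnitude e = S_0/v_3 = S_0·∏_{j≠3}(α_3 − α_j) = 10·4 = 40 ≡ 1 (mod 13).
Step 5: correct position 3: c_3 = r_3 − e = 4 − 1 ≡ 3 (mod 13). Hence c = [6, 4, 3, 12, 2].
  Check: interpolating c through the α_i gives m(x) = 9 + 2·x (degree < 2) with m(α_i) = c_i for every i, so c is indeed a codeword.


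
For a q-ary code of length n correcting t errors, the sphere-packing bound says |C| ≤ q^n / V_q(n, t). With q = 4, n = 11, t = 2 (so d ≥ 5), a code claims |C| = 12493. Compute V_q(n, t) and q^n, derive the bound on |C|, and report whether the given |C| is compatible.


V_q(n, t) = 529, q^n = 4194304, Hamming bound = 7928, |C| = 12493 > bound (violated).

Step 1: Compute V_q(n, t) = Σ_{j=0}^2 C(n, j) (q−1)^j.
  j = 0: C(11,0)·(3)^0 = 1·1 = 1.
  j = 1: C(11,1)·(3)^1 = 11·3 = 33.
  j = 2: C(11,2)·(3)^2 = 55·9 = 495.
  V_q(n, t) = 1 + 33 + 495 = 529.
Step 2: q^n = 4^11 = 4194304.
Step 3: Hamming bound ⌊q^n / V_q(n,t)⌋ = ⌊4194304/529⌋ = 7928.
Step 4: Compare |C| = 12493 to 7928: violated.
The claimed |C| lies above the Hamming bound, so no 4-ary code of length 11 with d ≥ 5 can have 12493 codewords.


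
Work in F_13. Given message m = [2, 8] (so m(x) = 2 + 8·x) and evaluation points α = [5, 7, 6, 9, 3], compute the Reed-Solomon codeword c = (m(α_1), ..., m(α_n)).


c = [3, 6, 11, 9, 0]

Message polynomial: m(x) = 2 + 8·x (mod 13).
For each evaluation point α_i, compute m(α_i) mod 13:
  α_1 = 5: Horner steps 8 → 3, so m(5) = 3.
  α_2 = 7: Horner steps 8 → 6, so m(7) = 6.
  α_3 = 6: Horner steps 8 → 11, so m(6) = 11.
  α_4 = 9: Horner steps 8 → 9, so m(9) = 9.
  α_5 = 3: Horner steps 8 → 0, so m(3) = 0.
Codeword c = [3, 6, 11, 9, 0] ∈ F_13^5.


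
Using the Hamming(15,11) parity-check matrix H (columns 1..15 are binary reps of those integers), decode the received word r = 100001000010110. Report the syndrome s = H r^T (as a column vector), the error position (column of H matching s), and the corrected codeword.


s = (1, 1, 1, 1)^T, error position = 15, corrected codeword c = 100001000010111

Compute s = H r^T mod 2 one row at a time:
  s_1 = 0 + 0 + 0 + 1 + 0 + 1 + 1 + 0 = 3 ≡ 1 (mod 2).
  s_2 = 0 + 0 + 1 + 0 + 0 + 1 + 1 + 0 = 3 ≡ 1 (mod 2).
  s_3 = 0 + 0 + 1 + 0 + 0 + 1 + 1 + 0 = 3 ≡ 1 (mod 2).
  s_4 = 1 + 0 + 0 + 0 + 0 + 1 + 1 + 0 = 3 ≡ 1 (mod 2).
s = (1, 1, 1, 1)^T — this equals column 15 of H (binary 1111), so error is at position 15.
Correct: flip bit 15 of r = 100001000010110 to get c = 100001000010111.


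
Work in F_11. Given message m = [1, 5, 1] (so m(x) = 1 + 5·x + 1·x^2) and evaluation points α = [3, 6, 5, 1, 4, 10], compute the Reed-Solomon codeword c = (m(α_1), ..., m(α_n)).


c = [3, 1, 7, 7, 4, 8]

Message polynomial: m(x) = 1 + 5·x + 1·x^2 (mod 11).
For each evaluation point α_i, compute m(α_i) mod 11:
  α_1 = 3: Horner steps 1 → 8 → 3, so m(3) = 3.
  α_2 = 6: Horner steps 1 → 0 → 1, so m(6) = 1.
  α_3 = 5: Horner steps 1 → 10 → 7, so m(5) = 7.
  α_4 = 1: Horner steps 1 → 6 → 7, so m(1) = 7.
  α_5 = 4: Horner steps 1 → 9 → 4, so m(4) = 4.
  α_6 = 10: Horner steps 1 → 4 → 8, so m(10) = 8.
Codeword c = [3, 1, 7, 7, 4, 8] ∈ F_11^6.


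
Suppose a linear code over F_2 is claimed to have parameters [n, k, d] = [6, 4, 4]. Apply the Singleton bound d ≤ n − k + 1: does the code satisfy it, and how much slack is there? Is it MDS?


Singleton RHS = n − k + 1 = 3, slack = -1, bound violated (no such code; not MDS).

Singleton bound: d ≤ n − k + 1.
Here n = 6, k = 4, so n − k + 1 = 3.
Given d = 4, check d ≤ 3: NO.
Slack = (n − k + 1) − d = -1.
The slack is negative: d = 4 exceeds n − k + 1 = 3 by 1, so the Singleton bound is violated and no linear [6, 4, 4]_2 code can exist. In particular it is not MDS (MDS requires d = n − k + 1 exactly).
Description: the claimed parameters are [6, 4, 4]_2; such a code would be impossible (violates the Singleton bound).


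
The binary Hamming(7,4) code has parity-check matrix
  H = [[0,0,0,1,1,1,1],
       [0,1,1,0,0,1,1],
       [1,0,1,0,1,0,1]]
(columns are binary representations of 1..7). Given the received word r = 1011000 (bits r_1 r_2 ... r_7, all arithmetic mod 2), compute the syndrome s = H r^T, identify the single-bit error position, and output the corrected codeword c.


s = (1, 1, 0)^T, error position = 6, corrected codeword c = 1011010

Compute s = H r^T mod 2 one row at a time:
  s_1 = 1 + 0 + 0 + 0 = 1 ≡ 1 (mod 2).
  s_2 = 0 + 1 + 0 + 0 = 1 ≡ 1 (mod 2).
  s_3 = 1 + 1 + 0 + 0 = 2 ≡ 0 (mod 2).
s = (1, 1, 0)^T — this equals column 6 of H (binary 110), so error is at position 6.
Correct: flip bit 6 of r = 1011000 to get c = 1011010.


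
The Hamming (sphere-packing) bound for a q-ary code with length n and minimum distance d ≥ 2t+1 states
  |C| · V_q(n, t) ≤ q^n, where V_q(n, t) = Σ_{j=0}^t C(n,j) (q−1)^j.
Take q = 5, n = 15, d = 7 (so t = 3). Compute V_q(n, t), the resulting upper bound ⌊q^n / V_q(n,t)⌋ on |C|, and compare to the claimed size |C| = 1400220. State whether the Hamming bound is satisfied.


V_q(n, t) = 30861, q^n = 30517578125, Hamming bound = 988871, |C| = 1400220 > bound (violated).

Step 1: Compute V_q(n, t) = Σ_{j=0}^3 C(n, j) (q−1)^j.
  j = 0: C(15,0)·(4)^0 = 1·1 = 1.
  j = 1: C(15,1)·(4)^1 = 15·4 = 60.
  j = 2: C(15,2)·(4)^2 = 105·16 = 1680.
  j = 3: C(15,3)·(4)^3 = 455·64 = 29120.
  V_q(n, t) = 1 + 60 + 1680 + 29120 = 30861.
Step 2: q^n = 5^15 = 30517578125.
Step 3: Hamming bound ⌊q^n / V_q(n,t)⌋ = ⌊30517578125/30861⌋ = 988871.
Step 4: Compare |C| = 1400220 to 988871: violated.
The claimed |C| lies above the Hamming bound, so no 5-ary code of length 15 with d ≥ 7 can have 1400220 codewords.


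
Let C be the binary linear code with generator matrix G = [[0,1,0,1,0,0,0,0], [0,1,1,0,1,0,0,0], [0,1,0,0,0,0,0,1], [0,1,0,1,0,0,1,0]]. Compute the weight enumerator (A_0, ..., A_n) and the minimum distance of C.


Weight distribution: A_0 = 1, A_1 = 1, A_2 = 3, A_3 = 6, A_4 = 3, A_5 = 1, A_6 = 1. Minimum distance d = 1.

Enumerate all 2^4 = 16 messages m ∈ F_2^4.
For each, compute codeword c = mG in F_2^8, then tally its weight.
  m = 0000 → c = 00000000, weight = 0.
  m = 1000 → c = 01010000, weight = 2.
  m = 0100 → c = 01101000, weight = 3.
  m = 1100 → c = 00111000, weight = 3.
  m = 0010 → c = 01000001, weight = 2.
  m = 1010 → c = 00010001, weight = 2.
  m = 0110 → c = 00101001, weight = 3.
  m = 1110 → c = 01111001, weight = 5.
  m = 0001 → c = 01010010, weight = 3.
  m = 1001 → c = 00000010, weight = 1.
  m = 0101 → c = 00111010, weight = 4.
  m = 1101 → c = 01101010, weight = 4.
  m = 0011 → c = 00010011, weight = 3.
  m = 1011 → c = 01000011, weight = 3.
  m = 0111 → c = 01111011, weight = 6.
  m = 1111 → c = 00101011, weight = 4.
Tally weights:
  weight 0: 1 codewords.
  weight 1: 1 codewords.
  weight 2: 3 codewords.
  weight 3: 6 codewords.
  weight 4: 3 codewords.
  weight 5: 1 codewords.
  weight 6: 1 codewords.
Minimum distance d = smallest w > 0 with A_w > 0 = 1.
Sanity: Σ A_w = 16 = 2^4 = 16 ✓.


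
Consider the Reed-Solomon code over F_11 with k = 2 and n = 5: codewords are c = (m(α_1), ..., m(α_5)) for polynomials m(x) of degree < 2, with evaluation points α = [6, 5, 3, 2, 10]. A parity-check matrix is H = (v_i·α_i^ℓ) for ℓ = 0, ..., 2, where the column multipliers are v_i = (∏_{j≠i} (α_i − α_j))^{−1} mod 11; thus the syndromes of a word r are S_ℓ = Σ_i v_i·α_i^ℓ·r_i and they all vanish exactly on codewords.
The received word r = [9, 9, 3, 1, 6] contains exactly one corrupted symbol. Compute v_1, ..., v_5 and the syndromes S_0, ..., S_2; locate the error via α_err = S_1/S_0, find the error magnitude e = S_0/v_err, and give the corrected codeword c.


S = (3, 4, 9), error at position 2, error magnitude e = 2, c = [9, 7, 3, 1, 6].

Step 1: column multipliers v_i = (∏_{j≠i}(α_i − α_j))^{−1} mod 11.
  i = 1 (α = 6): (6−5)(6−3)(6−2)(6−10) = 1·3·4·(−4) = −48 ≡ 7, so v_1 = 7^{−1} = 8 (mod 11).
  i = 2 (α = 5): (5−6)(5−3)(5−2)(5−10) = (−1)·2·3·(−5) = 30 ≡ 8, so v_2 = 8^{−1} = 7 (mod 11).
  i = 3 (α = 3): (3−6)(3−5)(3−2)(3−10) = (−3)·(−2)·1·(−7) = −42 ≡ 2, so v_3 = 2^{−1} = 6 (mod 11).
  i = 4 (α = 2): (2−6)(2−5)(2−3)(2−10) = (−4)·(−3)·(−1)·(−8) = 96 ≡ 8, so v_4 = 8^{−1} = 7 (mod 11).
  i = 5 (α = 10): (10−6)(10−5)(10−3)(10−2) = 4·5·7·8 = 1120 ≡ 9, so v_5 = 9^{−1} = 5 (mod 11).
  v = [8, 7, 6, 7, 5].
Step 2: syndromes of r = [9, 9, 3, 1, 6] (all sums mod 11).
  S_0 = Σ v_i r_i = 8·9 + 7·9 + 6·3 + 7·1 + 5·6 = 190 ≡ 3.
  S_1 = Σ v_i α_i r_i = 8·6·9 + 7·5·9 + 6·3·3 + 7·2·1 + 5·10·6 = 1115 ≡ 4.
  α_i^2 mod 11 = [3, 3, 9, 4, 1].
  S_2 = Σ v_i α_i^2 r_i = 8·3·9 + 7·3·9 + 6·9·3 + 7·4·1 + 5·1·6 = 625 ≡ 9.
  S = (3, 4, 9) ≠ 0, so r is not a codeword (an error is present).
Step 3: locate the error. For a single error e at position i, S_ℓ = v_i·e·α_i^ℓ, so α_err = S_1/S_0.
  S_0^{−1} = 3^{−1} = 4 (mod 11), so α_err = 4·4 = 16 ≡ 5 = α_2. Error position i = 2.
  Consistency check: S_2/S_1 = 9·3 = 27 ≡ 5 = α_err ✓ (single-error assumption holds).
Step 4: error magnitude e = S_0/v_2 = S_0·∏_{j≠2}(α_2 − α_j) = 3·8 = 24 ≡ 2 (mod 11).
Step 5: correct position 2: c_2 = r_2 − e = 9 − 2 ≡ 7 (mod 11). Hence c = [9, 7, 3, 1, 6].
  Check: interpolating c through the α_i gives m(x) = 8 + 2·x (degree < 2) with m(α_i) = c_i for every i, so c is indeed a codeword.


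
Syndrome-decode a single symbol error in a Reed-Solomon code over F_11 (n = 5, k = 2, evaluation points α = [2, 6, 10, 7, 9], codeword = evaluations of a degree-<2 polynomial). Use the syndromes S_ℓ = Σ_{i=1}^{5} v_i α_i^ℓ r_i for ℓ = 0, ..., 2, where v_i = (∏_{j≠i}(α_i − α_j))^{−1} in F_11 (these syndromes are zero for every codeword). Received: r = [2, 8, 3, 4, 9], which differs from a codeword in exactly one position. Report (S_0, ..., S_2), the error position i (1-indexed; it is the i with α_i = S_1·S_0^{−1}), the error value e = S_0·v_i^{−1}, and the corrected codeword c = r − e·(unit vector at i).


S = (1, 9, 4), error at position 5, error magnitude e = 2, c = [2, 8, 3, 4, 7].

Step 1: column multipliers v_i = (∏_{j≠i}(α_i − α_j))^{−1} mod 11.
  i = 1 (α = 2): (2−6)(2−10)(2−7)(2−9) = (−4)·(−8)·(−5)·(−7) = 1120 ≡ 9, so v_1 = 9^{−1} = 5 (mod 11).
  i = 2 (α = 6): (6−2)(6−10)(6−7)(6−9) = 4·(−4)·(−1)·(−3) = −48 ≡ 7, so v_2 = 7^{−1} = 8 (mod 11).
  i = 3 (α = 10): (10−2)(10−6)(10−7)(10−9) = 8·4·3·1 = 96 ≡ 8, so v_3 = 8^{−1} = 7 (mod 11).
  i = 4 (α = 7): (7−2)(7−6)(7−10)(7−9) = 5·1·(−3)·(−2) = 30 ≡ 8, so v_4 = 8^{−1} = 7 (mod 11).
  i = 5 (α = 9): (9−2)(9−6)(9−10)(9−7) = 7·3·(−1)·2 = −42 ≡ 2, so v_5 = 2^{−1} = 6 (mod 11).
  v = [5, 8, 7, 7, 6].
Step 2: syndromes of r = [2, 8, 3, 4, 9] (all sums mod 11).
  S_0 = Σ v_i r_i = 5·2 + 8·8 + 7·3 + 7·4 + 6·9 = 177 ≡ 1.
  S_1 = Σ v_i α_i r_i = 5·2·2 + 8·6·8 + 7·10·3 + 7·7·4 + 6·9·9 = 1296 ≡ 9.
  α_i^2 mod 11 = [4, 3, 1, 5, 4].
  S_2 = Σ v_i α_i^2 r_i = 5·4·2 + 8·3·8 + 7·1·3 + 7·5·4 + 6·4·9 = 609 ≡ 4.
  S = (1, 9, 4) ≠ 0, so r is not a codeword (an error is present).
Step 3: locate the error. For a single error e at position i, S_ℓ = v_i·e·α_i^ℓ, so α_err = S_1/S_0.
  S_0^{−1} = 1^{−1} = 1 (mod 11), so α_err = 9·1 = 9 ≡ 9 = α_5. Error position i = 5.
  Consistency check: S_2/S_1 = 4·5 = 20 ≡ 9 = α_err ✓ (single-error assumption holds).
Step 4: error magnitude e = S_0/v_5 = S_0·∏_{j≠5}(α_5 − α_j) = 1·2 = 2 ≡ 2 (mod 11).
Step 5: correct position 5: c_5 = r_5 − e = 9 − 2 ≡ 7 (mod 11). Hence c = [2, 8, 3, 4, 7].
  Check: interpolating c through the α_i gives m(x) = 10 + 7·x (degree < 2) with m(α_i) = c_i for every i, so c is indeed a codeword.


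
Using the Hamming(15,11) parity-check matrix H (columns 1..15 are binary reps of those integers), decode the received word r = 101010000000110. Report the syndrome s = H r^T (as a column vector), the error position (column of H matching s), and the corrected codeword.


s = (0, 1, 0, 0)^T, error position = 4, corrected codeword c = 101110000000110

Compute s = H r^T mod 2 one row at a time:
  s_1 = 0 + 0 + 0 + 0 + 0 + 1 + 1 + 0 = 2 ≡ 0 (mod 2).
  s_2 = 0 + 1 + 0 + 0 + 0 + 1 + 1 + 0 = 3 ≡ 1 (mod 2).
  s_3 = 0 + 1 + 0 + 0 + 0 + 0 + 1 + 0 = 2 ≡ 0 (mod 2).
  s_4 = 1 + 1 + 1 + 0 + 0 + 0 + 1 + 0 = 4 ≡ 0 (mod 2).
s = (0, 1, 0, 0)^T — this equals column 4 of H (binary 0100), so error is at position 4.
Correct: flip bit 4 of r = 101010000000110 to get c = 101110000000110.


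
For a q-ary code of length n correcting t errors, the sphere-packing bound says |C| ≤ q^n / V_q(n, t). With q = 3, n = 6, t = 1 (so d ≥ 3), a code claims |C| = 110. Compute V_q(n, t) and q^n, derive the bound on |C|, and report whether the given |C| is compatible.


V_q(n, t) = 13, q^n = 729, Hamming bound = 56, |C| = 110 > bound (violated).

Step 1: Compute V_q(n, t) = Σ_{j=0}^1 C(n, j) (q−1)^j.
  j = 0: C(6,0)·(2)^0 = 1·1 = 1.
  j = 1: C(6,1)·(2)^1 = 6·2 = 12.
  V_q(n, t) = 1 + 12 = 13.
Step 2: q^n = 3^6 = 729.
Step 3: Hamming bound ⌊q^n / V_q(n,t)⌋ = ⌊729/13⌋ = 56.
Step 4: Compare |C| = 110 to 56: violated.
The claimed |C| lies above the Hamming bound, so no 3-ary code of length 6 with d ≥ 3 can have 110 codewords.


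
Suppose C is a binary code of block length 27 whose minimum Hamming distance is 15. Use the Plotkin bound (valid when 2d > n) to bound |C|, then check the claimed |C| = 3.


Plotkin bound M ≤ 10; given |C| = 3 ≤ bound (satisfied).

Check applicability: 2d = 30, n = 27.
2d − n = 3 > 0, so Plotkin applies.
Compute d/(2d−n) = 15/3 ≈ 5.0000.
⌊d/(2d−n)⌋ = 5.
Plotkin bound: M ≤ 2·5 = 10.
Given |C| = 3, check: satisfied.
This |C| is below the Plotkin bound.


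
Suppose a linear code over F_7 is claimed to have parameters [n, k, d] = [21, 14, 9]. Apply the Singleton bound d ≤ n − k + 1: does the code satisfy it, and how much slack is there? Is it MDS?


Singleton RHS = n − k + 1 = 8, slack = -1, bound violated (no such code; not MDS).

Singleton bound: d ≤ n − k + 1.
Here n = 21, k = 14, so n − k + 1 = 8.
Given d = 9, check d ≤ 8: NO.
Slack = (n − k + 1) − d = -1.
The slack is negative: d = 9 exceeds n − k + 1 = 8 by 1, so the Singleton bound is violated and no linear [21, 14, 9]_7 code can exist. In particular it is not MDS (MDS requires d = n − k + 1 exactly).
Description: the claimed parameters are [21, 14, 9]_7; such a code would be impossible (violates the Singleton bound).


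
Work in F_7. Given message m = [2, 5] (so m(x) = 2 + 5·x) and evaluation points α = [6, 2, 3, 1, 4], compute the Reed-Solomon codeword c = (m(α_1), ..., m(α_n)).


c = [4, 5, 3, 0, 1]

Message polynomial: m(x) = 2 + 5·x (mod 7).
For each evaluation point α_i, compute m(α_i) mod 7:
  α_1 = 6: Horner steps 5 → 4, so m(6) = 4.
  α_2 = 2: Horner steps 5 → 5, so m(2) = 5.
  α_3 = 3: Horner steps 5 → 3, so m(3) = 3.
  α_4 = 1: Horner steps 5 → 0, so m(1) = 0.
  α_5 = 4: Horner steps 5 → 1, so m(4) = 1.
Codeword c = [4, 5, 3, 0, 1] ∈ F_7^5.


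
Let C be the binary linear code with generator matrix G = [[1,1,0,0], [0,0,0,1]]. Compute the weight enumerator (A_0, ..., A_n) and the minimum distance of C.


Weight distribution: A_0 = 1, A_1 = 1, A_2 = 1, A_3 = 1. Minimum distance d = 1.

Enumerate all 2^2 = 4 messages m ∈ F_2^2.
For each, compute codeword c = mG in F_2^4, then tally its weight.
  m = 00 → c = 0000, weight = 0.
  m = 10 → c = 1100, weight = 2.
  m = 01 → c = 0001, weight = 1.
  m = 11 → c = 1101, weight = 3.
Tally weights:
  weight 0: 1 codewords.
  weight 1: 1 codewords.
  weight 2: 1 codewords.
  weight 3: 1 codewords.
Minimum distance d = smallest w > 0 with A_w > 0 = 1.
Sanity: Σ A_w = 4 = 2^2 = 4 ✓.


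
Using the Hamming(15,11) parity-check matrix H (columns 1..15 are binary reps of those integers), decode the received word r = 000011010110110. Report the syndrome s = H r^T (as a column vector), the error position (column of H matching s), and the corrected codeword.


s = (1, 0, 0, 1)^T, error position = 9, corrected codeword c = 000011011110110

Compute s = H r^T mod 2 one row at a time:
  s_1 = 1 + 0 + 1 + 1 + 0 + 1 + 1 + 0 = 5 ≡ 1 (mod 2).
  s_2 = 0 + 1 + 1 + 0 + 0 + 1 + 1 + 0 = 4 ≡ 0 (mod 2).
  s_3 = 0 + 0 + 1 + 0 + 1 + 1 + 1 + 0 = 4 ≡ 0 (mod 2).
  s_4 = 0 + 0 + 1 + 0 + 0 + 1 + 1 + 0 = 3 ≡ 1 (mod 2).
s = (1, 0, 0, 1)^T — this equals column 9 of H (binary 1001), so error is at position 9.
Correct: flip bit 9 of r = 000011010110110 to get c = 000011011110110.


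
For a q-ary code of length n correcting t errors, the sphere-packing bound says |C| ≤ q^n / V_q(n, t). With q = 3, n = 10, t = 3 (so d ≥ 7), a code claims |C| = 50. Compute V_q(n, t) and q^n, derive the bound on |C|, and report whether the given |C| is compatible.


V_q(n, t) = 1161, q^n = 59049, Hamming bound = 50, |C| = 50 ≤ bound (satisfied).

Step 1: Compute V_q(n, t) = Σ_{j=0}^3 C(n, j) (q−1)^j.
  j = 0: C(10,0)·(2)^0 = 1·1 = 1.
  j = 1: C(10,1)·(2)^1 = 10·2 = 20.
  j = 2: C(10,2)·(2)^2 = 45·4 = 180.
  j = 3: C(10,3)·(2)^3 = 120·8 = 960.
  V_q(n, t) = 1 + 20 + 180 + 960 = 1161.
Step 2: q^n = 3^10 = 59049.
Step 3: Hamming bound ⌊q^n / V_q(n,t)⌋ = ⌊59049/1161⌋ = 50.
Step 4: Compare |C| = 50 to 50: satisfied.
The claimed |C| lies at the Hamming bound (tight).


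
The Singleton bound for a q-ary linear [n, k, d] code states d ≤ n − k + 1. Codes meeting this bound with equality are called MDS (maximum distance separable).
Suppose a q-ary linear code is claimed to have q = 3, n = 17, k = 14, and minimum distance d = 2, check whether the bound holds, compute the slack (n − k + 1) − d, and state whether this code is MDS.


Singleton RHS = n − k + 1 = 4, slack = 2, bound satisfied, not MDS.

Singleton bound: d ≤ n − k + 1.
Here n = 17, k = 14, so n − k + 1 = 4.
Given d = 2, check d ≤ 4: YES.
Slack = (n − k + 1) − d = 2.
The code is NOT MDS (slack = 2 > 0).
Description: the claimed parameters are [17, 14, 2]_3; such a code would be non-MDS.


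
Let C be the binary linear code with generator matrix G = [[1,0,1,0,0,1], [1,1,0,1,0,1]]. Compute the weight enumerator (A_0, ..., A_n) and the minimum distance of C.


Weight distribution: A_0 = 1, A_3 = 2, A_4 = 1. Minimum distance d = 3.

Enumerate all 2^2 = 4 messages m ∈ F_2^2.
For each, compute codeword c = mG in F_2^6, then tally its weight.
  m = 00 → c = 000000, weight = 0.
  m = 10 → c = 101001, weight = 3.
  m = 01 → c = 110101, weight = 4.
  m = 11 → c = 011100, weight = 3.
Tally weights:
  weight 0: 1 codewords.
  weight 3: 2 codewords.
  weight 4: 1 codewords.
Minimum distance d = smallest w > 0 with A_w > 0 = 3.
Sanity: Σ A_w = 4 = 2^2 = 4 ✓.


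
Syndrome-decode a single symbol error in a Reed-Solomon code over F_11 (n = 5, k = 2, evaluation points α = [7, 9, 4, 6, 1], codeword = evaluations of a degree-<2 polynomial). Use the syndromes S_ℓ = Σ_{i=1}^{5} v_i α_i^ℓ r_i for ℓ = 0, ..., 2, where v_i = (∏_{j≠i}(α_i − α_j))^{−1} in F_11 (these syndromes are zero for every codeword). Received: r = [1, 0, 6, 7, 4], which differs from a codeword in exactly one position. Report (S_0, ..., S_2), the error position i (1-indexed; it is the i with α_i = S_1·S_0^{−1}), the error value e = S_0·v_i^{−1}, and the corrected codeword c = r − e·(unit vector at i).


S = (1, 4, 5), error at position 3, error magnitude e = 9, c = [1, 0, 8, 7, 4].

Step 1: column multipliers v_i = (∏_{j≠i}(α_i − α_j))^{−1} mod 11.
  i = 1 (α = 7): (7−9)(7−4)(7−6)(7−1) = (−2)·3·1·6 = −36 ≡ 8, so v_1 = 8^{−1} = 7 (mod 11).
  i = 2 (α = 9): (9−7)(9−4)(9−6)(9−1) = 2·5·3·8 = 240 ≡ 9, so v_2 = 9^{−1} = 5 (mod 11).
  i = 3 (α = 4): (4−7)(4−9)(4−6)(4−1) = (−3)·(−5)·(−2)·3 = −90 ≡ 9, so v_3 = 9^{−1} = 5 (mod 11).
  i = 4 (α = 6): (6−7)(6−9)(6−4)(6−1) = (−1)·(−3)·2·5 = 30 ≡ 8, so v_4 = 8^{−1} = 7 (mod 11).
  i = 5 (α = 1): (1−7)(1−9)(1−4)(1−6) = (−6)·(−8)·(−3)·(−5) = 720 ≡ 5, so v_5 = 5^{−1} = 9 (mod 11).
  v = [7, 5, 5, 7, 9].
Step 2: syndromes of r = [1, 0, 6, 7, 4] (all sums mod 11).
  S_0 = Σ v_i r_i = 7·1 + 5·0 + 5·6 + 7·7 + 9·4 = 122 ≡ 1.
  S_1 = Σ v_i α_i r_i = 7·7·1 + 5·9·0 + 5·4·6 + 7·6·7 + 9·1·4 = 499 ≡ 4.
  α_i^2 mod 11 = [5, 4, 5, 3, 1].
  S_2 = Σ v_i α_i^2 r_i = 7·5·1 + 5·4·0 + 5·5·6 + 7·3·7 + 9·1·4 = 368 ≡ 5.
  S = (1, 4, 5) ≠ 0, so r is not a codeword (an error is present).
Step 3: locate the error. For a single error e at position i, S_ℓ = v_i·e·α_i^ℓ, so α_err = S_1/S_0.
  S_0^{−1} = 1^{−1} = 1 (mod 11), so α_err = 4·1 = 4 ≡ 4 = α_3. Error position i = 3.
  Consistency check: S_2/S_1 = 5·3 = 15 ≡ 4 = α_err ✓ (single-error assumption holds).
Step 4: error magnitude e = S_0/v_3 = S_0·∏_{j≠3}(α_3 − α_j) = 1·9 = 9 ≡ 9 (mod 11).
Step 5: correct position 3: c_3 = r_3 − e = 6 − 9 ≡ 8 (mod 11). Hence c = [1, 0, 8, 7, 4].
  Check: interpolating c through the α_i gives m(x) = 10 + 5·x (degree < 2) with m(α_i) = c_i for every i, so c is indeed a codeword.


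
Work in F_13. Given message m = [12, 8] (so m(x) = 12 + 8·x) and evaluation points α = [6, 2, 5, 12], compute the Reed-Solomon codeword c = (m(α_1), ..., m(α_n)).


c = [8, 2, 0, 4]

Message polynomial: m(x) = 12 + 8·x (mod 13).
For each evaluation point α_i, compute m(α_i) mod 13:
  α_1 = 6: Horner steps 8 → 8, so m(6) = 8.
  α_2 = 2: Horner steps 8 → 2, so m(2) = 2.
  α_3 = 5: Horner steps 8 → 0, so m(5) = 0.
  α_4 = 12: Horner steps 8 → 4, so m(12) = 4.
Codeword c = [8, 2, 0, 4] ∈ F_13^4.


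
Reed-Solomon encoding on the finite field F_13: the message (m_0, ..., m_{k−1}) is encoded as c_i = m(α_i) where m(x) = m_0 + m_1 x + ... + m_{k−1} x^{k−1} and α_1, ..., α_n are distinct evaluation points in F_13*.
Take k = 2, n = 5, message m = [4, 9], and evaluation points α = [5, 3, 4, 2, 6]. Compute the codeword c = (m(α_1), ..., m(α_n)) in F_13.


c = [10, 5, 1, 9, 6]

Message polynomial: m(x) = 4 + 9·x (mod 13).
For each evaluation point α_i, compute m(α_i) mod 13:
  α_1 = 5: Horner steps 9 → 10, so m(5) = 10.
  α_2 = 3: Horner steps 9 → 5, so m(3) = 5.
  α_3 = 4: Horner steps 9 → 1, so m(4) = 1.
  α_4 = 2: Horner steps 9 → 9, so m(2) = 9.
  α_5 = 6: Horner steps 9 → 6, so m(6) = 6.
Codeword c = [10, 5, 1, 9, 6] ∈ F_13^5.


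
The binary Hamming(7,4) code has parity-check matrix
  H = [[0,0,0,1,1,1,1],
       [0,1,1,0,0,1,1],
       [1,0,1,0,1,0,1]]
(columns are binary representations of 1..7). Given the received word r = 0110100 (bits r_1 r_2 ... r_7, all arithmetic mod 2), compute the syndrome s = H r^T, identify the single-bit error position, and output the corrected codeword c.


s = (1, 0, 0)^T, error position = 4, corrected codeword c = 0111100

Compute s = H r^T mod 2 one row at a time:
  s_1 = 0 + 1 + 0 + 0 = 1 ≡ 1 (mod 2).
  s_2 = 1 + 1 + 0 + 0 = 2 ≡ 0 (mod 2).
  s_3 = 0 + 1 + 1 + 0 = 2 ≡ 0 (mod 2).
s = (1, 0, 0)^T — this equals column 4 of H (binary 100), so error is at position 4.
Correct: flip bit 4 of r = 0110100 to get c = 0111100.
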